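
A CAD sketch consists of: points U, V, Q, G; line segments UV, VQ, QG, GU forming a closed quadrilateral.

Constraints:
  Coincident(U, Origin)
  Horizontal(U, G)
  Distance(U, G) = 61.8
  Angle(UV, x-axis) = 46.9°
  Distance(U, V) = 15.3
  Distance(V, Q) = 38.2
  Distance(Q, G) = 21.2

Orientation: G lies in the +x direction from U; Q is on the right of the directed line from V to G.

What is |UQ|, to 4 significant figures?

43.72

U is at the origin; UG is horizontal with |UG| = 61.8 and G in +x, so G = (61.8, 0). UV runs at 46.9° with |UV| = 15.3, so V = (10.45, 11.17). Q is determined by |VQ| = 38.2 and |QG| = 21.2 together: it lies at the intersection of circle(V, 38.2) and circle(G, 21.2). With |VG| = 52.55, the foot of the radical line on VG is 35.88 from V and the perpendicular offset is √(38.2² − 35.88²) = 13.10. Taking the right-of-VG solution: Q = (42.73, -9.261).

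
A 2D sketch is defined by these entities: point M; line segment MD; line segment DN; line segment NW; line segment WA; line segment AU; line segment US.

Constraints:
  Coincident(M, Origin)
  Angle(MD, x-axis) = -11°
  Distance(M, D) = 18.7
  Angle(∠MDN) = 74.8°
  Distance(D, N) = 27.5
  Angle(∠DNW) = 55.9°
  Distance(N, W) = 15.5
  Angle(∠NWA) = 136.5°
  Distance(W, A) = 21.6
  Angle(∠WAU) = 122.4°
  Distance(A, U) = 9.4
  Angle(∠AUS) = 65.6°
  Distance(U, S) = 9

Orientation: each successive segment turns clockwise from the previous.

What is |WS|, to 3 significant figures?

20.0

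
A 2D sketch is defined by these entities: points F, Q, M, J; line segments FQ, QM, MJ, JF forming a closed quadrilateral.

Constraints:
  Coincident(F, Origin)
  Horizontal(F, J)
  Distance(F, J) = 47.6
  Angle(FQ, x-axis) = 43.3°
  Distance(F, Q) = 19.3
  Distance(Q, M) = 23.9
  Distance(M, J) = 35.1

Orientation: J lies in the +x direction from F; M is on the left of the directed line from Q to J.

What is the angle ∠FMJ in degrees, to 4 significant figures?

74.09°

Checks: |QM| = 23.90 ✓; |MJ| = 35.10 ✓.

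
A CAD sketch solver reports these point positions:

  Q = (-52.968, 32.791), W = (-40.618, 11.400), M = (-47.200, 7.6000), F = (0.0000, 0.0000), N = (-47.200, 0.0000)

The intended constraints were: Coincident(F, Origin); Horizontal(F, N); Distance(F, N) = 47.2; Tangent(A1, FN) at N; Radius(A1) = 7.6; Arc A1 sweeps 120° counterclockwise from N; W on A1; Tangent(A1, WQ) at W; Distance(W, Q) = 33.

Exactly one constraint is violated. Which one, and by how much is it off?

Distance(W, Q) = 33 — off by 8.30.

F = (0.00, 0.00) ✓; F.y = 0.00, N.y = 0.00 ✓; |FN| = 47.20 ✓; ∠(MN, NF) = 90.00° ✓; |MN| = 7.600 ✓; bearing(M→W) − bearing(M→N) = 120.0° ✓; |MW| = 7.600 ✓; ∠(MW, WQ) = 90.00° ✓; |WQ| = 24.70 ✗.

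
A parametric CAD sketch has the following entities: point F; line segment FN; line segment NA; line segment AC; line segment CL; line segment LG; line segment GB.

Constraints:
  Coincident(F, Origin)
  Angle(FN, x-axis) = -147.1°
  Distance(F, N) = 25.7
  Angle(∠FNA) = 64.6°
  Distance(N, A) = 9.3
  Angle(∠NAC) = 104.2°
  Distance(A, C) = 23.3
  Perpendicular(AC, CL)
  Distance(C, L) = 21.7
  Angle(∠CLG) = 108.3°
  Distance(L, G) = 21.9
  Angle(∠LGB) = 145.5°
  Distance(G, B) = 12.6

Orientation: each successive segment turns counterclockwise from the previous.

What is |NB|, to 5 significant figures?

17.632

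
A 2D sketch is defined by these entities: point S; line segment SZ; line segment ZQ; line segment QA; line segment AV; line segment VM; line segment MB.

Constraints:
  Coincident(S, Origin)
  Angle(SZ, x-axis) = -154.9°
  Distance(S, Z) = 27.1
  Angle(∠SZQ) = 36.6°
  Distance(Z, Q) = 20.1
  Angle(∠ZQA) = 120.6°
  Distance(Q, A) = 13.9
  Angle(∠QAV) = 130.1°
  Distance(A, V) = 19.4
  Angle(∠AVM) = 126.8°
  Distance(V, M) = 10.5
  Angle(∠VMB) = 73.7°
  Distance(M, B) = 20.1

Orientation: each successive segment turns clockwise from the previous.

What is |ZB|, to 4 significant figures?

16.87

∠AVM = 126.8° gives VM at -100.8° from the x-axis; with |VM| = 10.5, M = (9.991, -17.88). ∠VMB = 73.7° gives MB at 152.9° from the x-axis; with |MB| = 20.1, B = (-7.902, -8.724). Then |ZB| = |B − Z| = 16.87.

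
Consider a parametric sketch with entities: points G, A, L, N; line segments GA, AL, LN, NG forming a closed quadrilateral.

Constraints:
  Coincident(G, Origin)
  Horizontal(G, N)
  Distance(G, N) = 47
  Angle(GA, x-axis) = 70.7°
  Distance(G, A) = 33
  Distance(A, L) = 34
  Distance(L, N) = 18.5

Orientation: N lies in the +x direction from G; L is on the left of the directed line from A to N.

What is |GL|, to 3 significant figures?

45.8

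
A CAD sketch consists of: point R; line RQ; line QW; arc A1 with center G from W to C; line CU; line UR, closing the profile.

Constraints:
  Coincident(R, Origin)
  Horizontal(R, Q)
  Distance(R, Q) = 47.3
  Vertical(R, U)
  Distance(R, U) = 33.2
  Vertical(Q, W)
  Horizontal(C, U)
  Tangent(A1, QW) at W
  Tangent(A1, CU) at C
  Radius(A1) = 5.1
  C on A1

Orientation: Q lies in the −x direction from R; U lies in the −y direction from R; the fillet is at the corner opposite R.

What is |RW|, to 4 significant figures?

55.02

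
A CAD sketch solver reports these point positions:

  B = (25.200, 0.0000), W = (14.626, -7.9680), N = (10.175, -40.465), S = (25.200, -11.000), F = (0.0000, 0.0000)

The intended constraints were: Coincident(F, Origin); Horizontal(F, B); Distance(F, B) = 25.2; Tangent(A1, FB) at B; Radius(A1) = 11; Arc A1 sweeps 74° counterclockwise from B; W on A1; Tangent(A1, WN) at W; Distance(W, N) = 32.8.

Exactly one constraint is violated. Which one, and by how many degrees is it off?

Tangent(A1, WN) at W — off by 8.20°.

F = (0.00, 0.00) ✓; F.y = 0.00, B.y = 0.00 ✓; |FB| = 25.20 ✓; ∠(SB, BF) = 90.00° ✓; |SB| = 11.00 ✓; bearing(S→W) − bearing(S→B) = 74.00° ✓; |SW| = 11.00 ✓; ∠(SW, WN) = 81.80° ✗; |WN| = 32.80 ✓.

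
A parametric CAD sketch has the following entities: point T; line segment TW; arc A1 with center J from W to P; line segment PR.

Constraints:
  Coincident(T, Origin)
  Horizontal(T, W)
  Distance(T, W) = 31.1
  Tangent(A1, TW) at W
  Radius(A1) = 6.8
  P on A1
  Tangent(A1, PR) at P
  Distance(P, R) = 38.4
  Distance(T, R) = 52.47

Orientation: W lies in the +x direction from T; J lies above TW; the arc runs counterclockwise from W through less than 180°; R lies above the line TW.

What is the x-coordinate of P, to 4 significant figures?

37.59

T is at the origin; TW is horizontal with |TW| = 31.1 and W on the +x side, so W = (31.10, 0.000). Tangency of A1 to TW means the radius JW is perpendicular to TW, so J = W + (0, 6.8) = (31.10, 6.800). Since JP ⟂ PR (tangency), |JR| = √(6.8² + 38.4²) = 39.00 regardless of where P sits on A1. So R lies on both circle(T, 52.47) and circle(J, 39.00); the above-TW intersection is R = (26.16, 45.48). P is the foot of the tangent from R: P = (37.59, 8.824).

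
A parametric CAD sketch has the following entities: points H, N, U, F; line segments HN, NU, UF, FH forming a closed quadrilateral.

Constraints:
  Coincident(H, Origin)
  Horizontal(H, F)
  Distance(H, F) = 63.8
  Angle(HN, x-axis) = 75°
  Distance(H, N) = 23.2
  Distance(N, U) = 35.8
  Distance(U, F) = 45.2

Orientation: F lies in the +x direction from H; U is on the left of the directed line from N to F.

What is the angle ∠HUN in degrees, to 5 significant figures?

19.371°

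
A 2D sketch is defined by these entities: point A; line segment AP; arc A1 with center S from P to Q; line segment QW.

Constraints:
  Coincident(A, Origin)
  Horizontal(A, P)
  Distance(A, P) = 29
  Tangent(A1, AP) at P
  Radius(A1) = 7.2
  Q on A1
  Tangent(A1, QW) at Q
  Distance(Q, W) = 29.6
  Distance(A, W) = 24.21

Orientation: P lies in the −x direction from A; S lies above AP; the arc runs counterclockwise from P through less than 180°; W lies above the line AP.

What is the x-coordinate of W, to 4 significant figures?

-3.554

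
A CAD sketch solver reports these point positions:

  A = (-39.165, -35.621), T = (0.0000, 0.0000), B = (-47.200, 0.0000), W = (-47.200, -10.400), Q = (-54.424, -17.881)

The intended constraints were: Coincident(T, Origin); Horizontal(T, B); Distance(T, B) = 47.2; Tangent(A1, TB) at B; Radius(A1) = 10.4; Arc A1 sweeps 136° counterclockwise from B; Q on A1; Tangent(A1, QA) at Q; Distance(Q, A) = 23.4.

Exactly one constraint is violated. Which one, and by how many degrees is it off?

Tangent(A1, QA) at Q — off by 5.30°.

T = (0.00, 0.00) ✓; T.y = 0.00, B.y = 0.00 ✓; |TB| = 47.20 ✓; ∠(WB, BT) = 90.00° ✓; |WB| = 10.40 ✓; bearing(W→Q) − bearing(W→B) = 136.0° ✓; |WQ| = 10.40 ✓; ∠(WQ, QA) = 95.30° ✗; |QA| = 23.40 ✓.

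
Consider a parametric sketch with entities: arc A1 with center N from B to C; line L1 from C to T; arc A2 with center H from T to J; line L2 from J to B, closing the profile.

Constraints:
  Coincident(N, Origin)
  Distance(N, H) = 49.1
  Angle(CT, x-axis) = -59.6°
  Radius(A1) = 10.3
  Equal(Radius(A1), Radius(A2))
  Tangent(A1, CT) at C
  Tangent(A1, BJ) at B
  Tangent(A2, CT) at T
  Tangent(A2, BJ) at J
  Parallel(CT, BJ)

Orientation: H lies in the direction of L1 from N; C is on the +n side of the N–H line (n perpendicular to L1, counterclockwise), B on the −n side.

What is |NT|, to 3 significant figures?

50.2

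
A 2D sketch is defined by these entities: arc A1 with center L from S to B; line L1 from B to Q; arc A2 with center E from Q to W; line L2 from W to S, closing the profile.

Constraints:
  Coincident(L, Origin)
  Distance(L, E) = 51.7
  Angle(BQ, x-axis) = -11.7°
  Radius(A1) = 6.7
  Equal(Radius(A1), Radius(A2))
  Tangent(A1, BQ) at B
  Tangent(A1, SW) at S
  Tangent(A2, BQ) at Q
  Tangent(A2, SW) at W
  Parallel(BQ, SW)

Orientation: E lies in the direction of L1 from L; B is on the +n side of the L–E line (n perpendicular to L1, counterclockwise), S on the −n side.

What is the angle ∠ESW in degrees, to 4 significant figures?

7.384°

The slot axis is L1's direction at -11.7°, so u = (cos -11.7°, sin -11.7°) = (0.9792, -0.2028) and n = (−sin -11.7°, cos -11.7°) = (0.2028, 0.9792). L is at the origin and E lies 51.7 along u from L, so E = 51.7·u = (50.63, -10.48). Tangency of A1 to both parallel lines with radius 6.7 puts B and S at L ± 6.7·n: B = (1.359, 6.561), S = (-1.359, -6.561). Equal radii place Q and W the same way about E: Q = E + 6.7·n = (51.98, -3.923), W = E − 6.7·n = (49.27, -17.04). Then cos ∠ESW = SE·SW / (|SE||SW|), giving 7.384°.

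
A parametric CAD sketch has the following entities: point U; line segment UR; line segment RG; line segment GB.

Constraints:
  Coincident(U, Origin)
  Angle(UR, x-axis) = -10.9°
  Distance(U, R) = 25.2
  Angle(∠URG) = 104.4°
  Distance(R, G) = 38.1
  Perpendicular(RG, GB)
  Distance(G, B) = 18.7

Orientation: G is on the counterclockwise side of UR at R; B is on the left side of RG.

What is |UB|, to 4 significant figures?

44.73

∠URG = 104.4°, so RG runs at -10.9° + (180° − 104.4°) = 64.70° from the x-axis; with |RG| = 38.1, G = R + 38.1·(cos 64.70°, sin 64.70°) = (41.03, 29.68). The perpendicularity gives GB at right angles to RG; with |GB| = 18.7 on the left of RG, B = G + 18.7·(-0.9041, 0.4274) = (24.12, 37.67). Then |UB| = |B − U| = 44.73.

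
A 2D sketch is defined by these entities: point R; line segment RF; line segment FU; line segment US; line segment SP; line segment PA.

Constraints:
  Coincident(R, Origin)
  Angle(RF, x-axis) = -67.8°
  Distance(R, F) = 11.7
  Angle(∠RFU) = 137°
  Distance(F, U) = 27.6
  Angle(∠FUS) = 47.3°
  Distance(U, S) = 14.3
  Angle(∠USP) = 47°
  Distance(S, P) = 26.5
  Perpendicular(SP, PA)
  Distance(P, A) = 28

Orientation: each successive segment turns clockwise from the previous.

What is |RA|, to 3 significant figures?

58.5

R is at the origin; RF runs at -67.8° with length 11.7, so F = (4.42, -10.8). ∠RFU = 137.0° gives FU at -111° from the x-axis; with |FU| = 27.6, U = (-5.38, -36.6). ∠FUS = 47.3° gives US at 116° from the x-axis; with |US| = 14.3, S = (-11.8, -23.8). ∠USP = 47.0° gives SP at -16.5° from the x-axis; with |SP| = 26.5, P = (13.6, -31.4). The perpendicularity gives PA at right angles to SP, so PA runs at -106°; with |PA| = 28.0, A = (5.70, -58.2). Then |RA| = |A − R| = 58.5.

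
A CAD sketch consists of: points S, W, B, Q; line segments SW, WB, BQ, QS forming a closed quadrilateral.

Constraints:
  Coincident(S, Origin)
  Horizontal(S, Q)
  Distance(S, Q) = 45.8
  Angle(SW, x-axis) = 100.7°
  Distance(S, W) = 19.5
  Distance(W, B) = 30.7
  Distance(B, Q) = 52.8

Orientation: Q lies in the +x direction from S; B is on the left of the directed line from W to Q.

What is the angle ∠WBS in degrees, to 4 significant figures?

18.74°

Checks: |WB| = 30.70 ✓; |BQ| = 52.80 ✓.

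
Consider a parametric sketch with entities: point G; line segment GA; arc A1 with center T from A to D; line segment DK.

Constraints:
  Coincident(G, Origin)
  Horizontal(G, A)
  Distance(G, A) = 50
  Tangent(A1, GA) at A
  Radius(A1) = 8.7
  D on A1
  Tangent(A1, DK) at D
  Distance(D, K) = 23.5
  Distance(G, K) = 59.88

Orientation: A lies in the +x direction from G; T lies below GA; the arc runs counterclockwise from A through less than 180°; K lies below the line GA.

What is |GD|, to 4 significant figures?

43.34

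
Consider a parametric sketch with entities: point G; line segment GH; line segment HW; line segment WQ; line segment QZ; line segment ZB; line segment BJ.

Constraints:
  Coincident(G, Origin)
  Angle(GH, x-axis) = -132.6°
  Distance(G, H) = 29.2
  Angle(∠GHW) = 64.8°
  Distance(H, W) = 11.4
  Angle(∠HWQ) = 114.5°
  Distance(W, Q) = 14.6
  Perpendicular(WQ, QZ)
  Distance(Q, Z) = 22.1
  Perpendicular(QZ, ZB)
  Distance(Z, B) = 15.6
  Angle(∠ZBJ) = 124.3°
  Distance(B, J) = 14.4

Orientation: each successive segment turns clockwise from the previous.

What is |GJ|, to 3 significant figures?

33.6

QZ ⟂ ZB, so ZB runs at -133°; with |ZB| = 15.6, B = (-8.67, -26.8). ∠ZBJ = 124.3° gives BJ at 171° from the x-axis; with |BJ| = 14.4, J = (-22.9, -24.6). Then |GJ| = |J − G| = 33.6.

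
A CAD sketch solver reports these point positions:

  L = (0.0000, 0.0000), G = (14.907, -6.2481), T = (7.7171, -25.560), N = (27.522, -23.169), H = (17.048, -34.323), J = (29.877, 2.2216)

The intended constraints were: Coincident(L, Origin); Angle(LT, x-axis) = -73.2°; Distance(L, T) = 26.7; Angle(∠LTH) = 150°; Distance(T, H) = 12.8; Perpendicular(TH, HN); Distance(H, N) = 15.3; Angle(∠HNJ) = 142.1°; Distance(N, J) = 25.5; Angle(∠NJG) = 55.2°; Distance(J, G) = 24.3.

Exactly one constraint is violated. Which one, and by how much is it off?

Distance(J, G) = 24.3 — off by 7.10.

L = (0.00, 0.00) ✓; LT at -73.20° ✓; |LT| = 26.70 ✓; ∠LTH = 150.0° ✓; |TH| = 12.80 ✓; ∠(TH, HN) = 90.00° ✓; |HN| = 15.30 ✓; ∠HNJ = 142.1° ✓; |NJ| = 25.50 ✓; ∠NJG = 55.20° ✓; |JG| = 17.20 ✗.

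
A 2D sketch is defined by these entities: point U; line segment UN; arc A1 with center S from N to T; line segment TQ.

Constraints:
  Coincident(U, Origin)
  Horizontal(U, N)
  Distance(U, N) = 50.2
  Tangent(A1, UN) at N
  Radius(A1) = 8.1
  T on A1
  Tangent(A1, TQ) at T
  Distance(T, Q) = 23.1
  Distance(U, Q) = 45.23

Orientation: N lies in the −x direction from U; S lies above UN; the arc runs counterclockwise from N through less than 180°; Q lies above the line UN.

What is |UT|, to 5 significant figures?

42.841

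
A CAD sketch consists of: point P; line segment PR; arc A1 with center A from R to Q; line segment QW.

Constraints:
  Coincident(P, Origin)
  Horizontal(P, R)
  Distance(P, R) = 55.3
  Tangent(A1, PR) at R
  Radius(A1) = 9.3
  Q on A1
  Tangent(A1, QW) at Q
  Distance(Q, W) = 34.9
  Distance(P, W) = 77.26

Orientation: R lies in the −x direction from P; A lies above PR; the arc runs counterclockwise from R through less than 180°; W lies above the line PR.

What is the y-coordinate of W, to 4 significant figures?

44.56

Checks: |AQ| = 9.300 ✓; ∠(AQ, QW) = 90.00° ✓; |QW| = 34.90 ✓; |PW| = 77.26 ✓.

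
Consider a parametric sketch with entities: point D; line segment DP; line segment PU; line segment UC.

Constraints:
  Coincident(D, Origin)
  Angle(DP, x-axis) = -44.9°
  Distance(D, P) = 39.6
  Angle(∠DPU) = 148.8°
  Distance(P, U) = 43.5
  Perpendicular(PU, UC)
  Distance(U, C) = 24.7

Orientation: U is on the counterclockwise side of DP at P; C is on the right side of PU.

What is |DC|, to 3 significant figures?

89.6

D is at the origin; DP runs at -44.9° with length 39.6, so P = 39.6·(cos -44.9°, sin -44.9°) = (28.1, -28.0). ∠DPU = 148.8°, so PU runs at -44.9° + (180° − 148.8°) = -13.7° from the x-axis; with |PU| = 43.5, U = P + 43.5·(cos -13.7°, sin -13.7°) = (70.3, -38.3). The perpendicularity gives UC at right angles to PU; with |UC| = 24.7 on the right of PU, C = U + 24.7·(-0.237, -0.972) = (64.5, -62.3). Then |DC| = |C − D| = 89.6.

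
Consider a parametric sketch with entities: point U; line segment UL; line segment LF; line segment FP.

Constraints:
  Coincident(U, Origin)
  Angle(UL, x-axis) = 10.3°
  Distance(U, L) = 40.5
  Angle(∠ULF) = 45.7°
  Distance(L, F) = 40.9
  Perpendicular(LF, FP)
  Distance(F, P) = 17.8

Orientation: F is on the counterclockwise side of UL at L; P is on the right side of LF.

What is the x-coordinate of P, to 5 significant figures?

16.820

U is at the origin; UL runs at 10.3° with length 40.5, so L = 40.5·(cos 10.3°, sin 10.3°) = (39.847, 7.2415). ∠ULF = 45.7°, so LF runs at 10.3° + (180° − 45.7°) = 144.60° from the x-axis; with |LF| = 40.9, F = L + 40.9·(cos 144.60°, sin 144.60°) = (6.5086, 30.934). The perpendicularity gives FP at right angles to LF; with |FP| = 17.8 on the right of LF, P = F + 17.8·(0.57928, 0.81513) = (16.820, 45.443). So P.x = 16.820.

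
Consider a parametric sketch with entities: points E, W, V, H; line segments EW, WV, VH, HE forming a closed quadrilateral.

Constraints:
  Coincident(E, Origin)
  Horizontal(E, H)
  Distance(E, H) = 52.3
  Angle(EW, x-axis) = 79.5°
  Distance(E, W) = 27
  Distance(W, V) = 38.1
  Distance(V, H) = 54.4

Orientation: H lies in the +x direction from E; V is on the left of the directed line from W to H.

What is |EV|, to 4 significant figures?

61.45

E is at the origin; E and H share the same y with |EH| = 52.3 and H in +x, so H = (52.3, 0). EW runs at 79.5° with |EW| = 27.0, so W = (4.920, 26.55). V is determined by |WV| = 38.1 and |VH| = 54.4 together: it lies at the intersection of circle(W, 38.1) and circle(H, 54.4). With |WH| = 54.31, the foot of the radical line on WH is 13.27 from W and the perpendicular offset is √(38.1² − 13.27²) = 35.71. Taking the left-of-WH solution: V = (33.96, 51.21).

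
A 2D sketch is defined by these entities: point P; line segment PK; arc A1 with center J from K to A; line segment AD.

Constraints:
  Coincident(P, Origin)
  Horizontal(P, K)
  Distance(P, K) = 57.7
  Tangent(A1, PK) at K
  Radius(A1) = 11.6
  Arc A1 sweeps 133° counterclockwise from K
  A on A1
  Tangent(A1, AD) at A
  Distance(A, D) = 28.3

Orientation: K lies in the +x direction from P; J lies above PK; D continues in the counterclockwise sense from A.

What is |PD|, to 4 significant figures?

61.76

P is at the origin; PK is horizontal with |PK| = 57.7 and K on the +x side, so K = (57.70, 0.000). A1 meets PK tangentially, so JK is at right angles to PK, so J = K + (0, 11.6) = (57.70, 11.60). On A1, K sits at bearing -90° from J; a 133° counterclockwise sweep puts A at bearing 43°, so A = J + 11.6·(cos 43°, sin 43°) = (66.18, 19.51). The tangent condition forces JA to be normal to AD, so AD runs along (−sin 43°, cos 43°); with |AD| = 28.3, D = (46.88, 40.21). Then |PD| = |D − P| = 61.76.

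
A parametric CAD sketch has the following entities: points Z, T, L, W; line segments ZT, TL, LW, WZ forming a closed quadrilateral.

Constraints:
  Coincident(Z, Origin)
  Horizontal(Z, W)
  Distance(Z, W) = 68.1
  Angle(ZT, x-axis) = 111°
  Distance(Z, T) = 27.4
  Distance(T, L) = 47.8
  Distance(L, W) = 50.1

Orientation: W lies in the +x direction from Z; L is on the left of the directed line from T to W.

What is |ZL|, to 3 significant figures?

52.9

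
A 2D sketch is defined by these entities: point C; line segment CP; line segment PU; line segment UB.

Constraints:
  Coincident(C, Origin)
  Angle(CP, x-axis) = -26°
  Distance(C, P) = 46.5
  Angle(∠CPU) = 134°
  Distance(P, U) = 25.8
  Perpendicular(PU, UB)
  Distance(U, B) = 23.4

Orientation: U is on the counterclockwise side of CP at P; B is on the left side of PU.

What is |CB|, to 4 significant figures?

58.96

C is at the origin; CP runs at -26.0° with length 46.5, so P = 46.5·(cos -26.0°, sin -26.0°) = (41.79, -20.38). ∠CPU = 134.0°, so PU runs at -26.0° + (180° − 134.0°) = 20.00° from the x-axis; with |PU| = 25.8, U = P + 25.8·(cos 20.00°, sin 20.00°) = (66.04, -11.56). The perpendicularity gives UB at right angles to PU; with |UB| = 23.4 on the left of PU, B = U + 23.4·(-0.3420, 0.9397) = (58.03, 10.43). Then |CB| = |B − C| = 58.96.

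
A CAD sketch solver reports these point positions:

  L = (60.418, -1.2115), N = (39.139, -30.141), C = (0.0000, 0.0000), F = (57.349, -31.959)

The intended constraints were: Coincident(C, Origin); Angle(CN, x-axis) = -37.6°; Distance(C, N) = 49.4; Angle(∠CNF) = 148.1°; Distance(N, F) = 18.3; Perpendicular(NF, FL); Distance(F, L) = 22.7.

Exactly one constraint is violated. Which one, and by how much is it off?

Distance(F, L) = 22.7 — off by 8.20.

C = (0.00, 0.00) ✓; CN at -37.60° ✓; |CN| = 49.40 ✓; ∠CNF = 148.1° ✓; |NF| = 18.30 ✓; ∠(NF, FL) = 90.00° ✓; |FL| = 30.90 ✗.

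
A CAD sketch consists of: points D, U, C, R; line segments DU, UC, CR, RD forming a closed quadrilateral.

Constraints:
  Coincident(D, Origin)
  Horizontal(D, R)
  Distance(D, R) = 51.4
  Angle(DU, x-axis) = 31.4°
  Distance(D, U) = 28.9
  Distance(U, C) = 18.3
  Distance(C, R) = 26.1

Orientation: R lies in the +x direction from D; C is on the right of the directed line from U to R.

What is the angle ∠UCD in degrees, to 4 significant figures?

80.19°

D is at the origin; DR is horizontal with |DR| = 51.4 and R in +x, so R = (51.4, 0). DU runs at 31.4° with |DU| = 28.9, so U = (24.67, 15.06). C is determined by |UC| = 18.3 and |CR| = 26.1 together: it lies at the intersection of circle(U, 18.3) and circle(R, 26.1). With |UR| = 30.68, the foot of the radical line on UR is 9.697 from U and the perpendicular offset is √(18.3² − 9.697²) = 15.52. Taking the right-of-UR solution: C = (25.50, -3.224).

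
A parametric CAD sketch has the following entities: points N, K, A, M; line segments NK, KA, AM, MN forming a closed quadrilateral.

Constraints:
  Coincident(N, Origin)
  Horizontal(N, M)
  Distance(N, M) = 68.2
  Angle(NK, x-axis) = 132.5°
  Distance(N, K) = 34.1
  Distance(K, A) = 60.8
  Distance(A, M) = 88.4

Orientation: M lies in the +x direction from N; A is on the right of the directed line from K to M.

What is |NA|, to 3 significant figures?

37.2

Checks: NK at 132.5° ✓; |KA| = 60.80 ✓; |AM| = 88.40 ✓.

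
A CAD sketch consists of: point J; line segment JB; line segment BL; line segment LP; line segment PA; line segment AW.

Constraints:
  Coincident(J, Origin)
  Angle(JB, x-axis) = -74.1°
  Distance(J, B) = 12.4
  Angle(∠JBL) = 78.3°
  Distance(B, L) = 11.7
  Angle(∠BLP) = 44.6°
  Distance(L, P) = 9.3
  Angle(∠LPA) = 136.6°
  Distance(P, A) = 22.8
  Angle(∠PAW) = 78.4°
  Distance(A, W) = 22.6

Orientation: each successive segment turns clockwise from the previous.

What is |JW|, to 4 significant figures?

31.77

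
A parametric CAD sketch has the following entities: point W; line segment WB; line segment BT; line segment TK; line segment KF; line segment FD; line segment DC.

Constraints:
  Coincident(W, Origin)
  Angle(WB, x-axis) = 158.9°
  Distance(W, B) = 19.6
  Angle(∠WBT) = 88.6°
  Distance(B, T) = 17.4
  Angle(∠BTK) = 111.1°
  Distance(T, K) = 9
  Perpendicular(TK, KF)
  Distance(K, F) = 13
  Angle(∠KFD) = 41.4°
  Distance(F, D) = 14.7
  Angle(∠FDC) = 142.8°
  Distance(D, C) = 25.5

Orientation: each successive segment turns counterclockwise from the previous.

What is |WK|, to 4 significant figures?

23.06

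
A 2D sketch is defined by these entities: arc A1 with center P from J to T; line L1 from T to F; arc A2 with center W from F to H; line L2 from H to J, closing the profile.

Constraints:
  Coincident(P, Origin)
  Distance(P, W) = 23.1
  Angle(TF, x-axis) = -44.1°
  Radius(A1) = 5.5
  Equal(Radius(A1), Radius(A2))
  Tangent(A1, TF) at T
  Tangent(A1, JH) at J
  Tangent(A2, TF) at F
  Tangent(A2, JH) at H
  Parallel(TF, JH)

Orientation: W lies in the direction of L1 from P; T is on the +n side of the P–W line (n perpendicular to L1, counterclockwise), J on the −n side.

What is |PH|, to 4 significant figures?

23.75

The slot axis is L1's direction at -44.1°, so u = (cos -44.1°, sin -44.1°) = (0.7181, -0.6959) and n = (−sin -44.1°, cos -44.1°) = (0.6959, 0.7181). P is at the origin and W lies 23.1 along u from P, so W = 23.1·u = (16.59, -16.08). Tangency of A1 to both parallel lines with radius 5.5 puts T and J at P ± 5.5·n: T = (3.828, 3.950), J = (-3.828, -3.950). Equal radii place F and H the same way about W: F = W + 5.5·n = (20.42, -12.13), H = W − 5.5·n = (12.76, -20.03). Then |PH| = |H − P| = 23.75.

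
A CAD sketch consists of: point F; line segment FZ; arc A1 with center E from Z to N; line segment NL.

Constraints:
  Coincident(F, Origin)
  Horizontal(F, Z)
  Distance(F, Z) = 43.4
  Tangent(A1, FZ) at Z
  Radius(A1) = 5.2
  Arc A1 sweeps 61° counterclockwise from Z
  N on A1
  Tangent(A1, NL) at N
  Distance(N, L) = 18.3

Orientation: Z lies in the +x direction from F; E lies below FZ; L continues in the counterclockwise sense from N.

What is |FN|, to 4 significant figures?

38.94

F is at the origin; F and Z share the same y with |FZ| = 43.4 and Z on the +x side, so Z = (43.40, 0.000). Since A1 is tangent to FZ there, EZ ⟂ FZ, so E = Z + (0, -5.2) = (43.40, -5.200). On A1, Z sits at bearing 90° from E; a 61° counterclockwise sweep puts N at bearing 151°, so N = E + 5.2·(cos 151°, sin 151°) = (38.85, -2.679). Then |FN| = |N − F| = 38.94.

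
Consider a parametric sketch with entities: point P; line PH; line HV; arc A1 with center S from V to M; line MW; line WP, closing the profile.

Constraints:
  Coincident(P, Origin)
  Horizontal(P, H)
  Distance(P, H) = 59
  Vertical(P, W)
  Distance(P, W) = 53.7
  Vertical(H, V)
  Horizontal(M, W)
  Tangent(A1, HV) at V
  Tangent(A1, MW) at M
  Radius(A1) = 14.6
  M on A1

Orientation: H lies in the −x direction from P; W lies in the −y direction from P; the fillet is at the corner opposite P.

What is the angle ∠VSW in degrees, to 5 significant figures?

161.80°

The virtual corner opposite P is at (-59.000, -53.700). The tangent condition forces SV to be normal to HV and A1 meets MW tangentially, so SM is at right angles to MW, with radius 14.6, so the center S sits 14.6 in from both sides at S = (-44.400, -39.100). That places the tangent points at V = (-59.000, -39.100) on HV and M = (-44.400, -53.700) on MW. Then cos ∠VSW = SV·SW / (|SV||SW|), giving 161.80°.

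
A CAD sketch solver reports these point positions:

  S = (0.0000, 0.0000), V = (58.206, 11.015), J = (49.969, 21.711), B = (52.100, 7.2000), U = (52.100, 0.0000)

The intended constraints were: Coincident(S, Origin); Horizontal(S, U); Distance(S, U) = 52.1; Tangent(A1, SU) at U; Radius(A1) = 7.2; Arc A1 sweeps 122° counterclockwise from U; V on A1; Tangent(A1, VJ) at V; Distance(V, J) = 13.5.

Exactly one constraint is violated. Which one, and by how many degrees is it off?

Tangent(A1, VJ) at V — off by 5.60°.

S = (0.00, 0.00) ✓; S.y = 0.00, U.y = 0.00 ✓; |SU| = 52.10 ✓; ∠(BU, US) = 90.00° ✓; |BU| = 7.200 ✓; bearing(B→V) − bearing(B→U) = 122.0° ✓; |BV| = 7.200 ✓; ∠(BV, VJ) = 84.40° ✗; |VJ| = 13.50 ✓.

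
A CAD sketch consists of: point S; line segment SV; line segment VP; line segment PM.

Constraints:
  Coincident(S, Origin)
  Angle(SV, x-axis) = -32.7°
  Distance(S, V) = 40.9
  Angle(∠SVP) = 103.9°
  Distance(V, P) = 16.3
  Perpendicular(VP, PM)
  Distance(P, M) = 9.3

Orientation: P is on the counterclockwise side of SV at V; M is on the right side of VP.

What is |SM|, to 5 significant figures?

55.532

S is at the origin; SV runs at -32.7° with length 40.9, so V = 40.9·(cos -32.7°, sin -32.7°) = (34.418, -22.096). ∠SVP = 103.9°, so VP runs at -32.7° + (180° − 103.9°) = 43.400° from the x-axis; with |VP| = 16.3, P = V + 16.3·(cos 43.400°, sin 43.400°) = (46.261, -10.896). VP ⟂ PM; with |PM| = 9.3 on the right of VP, M = P + 9.3·(0.68709, -0.72657) = (52.651, -17.653). Then |SM| = |M − S| = 55.532.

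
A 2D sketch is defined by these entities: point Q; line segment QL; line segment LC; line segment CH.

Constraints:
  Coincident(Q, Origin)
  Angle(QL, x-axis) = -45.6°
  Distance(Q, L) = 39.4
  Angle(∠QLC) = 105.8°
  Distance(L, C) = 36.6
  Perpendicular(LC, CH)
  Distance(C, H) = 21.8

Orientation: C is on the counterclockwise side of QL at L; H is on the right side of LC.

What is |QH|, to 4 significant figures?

76.19

Q is at the origin; QL runs at -45.6° with length 39.4, so L = 39.4·(cos -45.6°, sin -45.6°) = (27.57, -28.15). ∠QLC = 105.8°, so LC runs at -45.6° + (180° − 105.8°) = 28.60° from the x-axis; with |LC| = 36.6, C = L + 36.6·(cos 28.60°, sin 28.60°) = (59.70, -10.63). LC is perpendicular to CH; with |CH| = 21.8 on the right of LC, H = C + 21.8·(0.4787, -0.8780) = (70.14, -29.77). Then |QH| = |H − Q| = 76.19.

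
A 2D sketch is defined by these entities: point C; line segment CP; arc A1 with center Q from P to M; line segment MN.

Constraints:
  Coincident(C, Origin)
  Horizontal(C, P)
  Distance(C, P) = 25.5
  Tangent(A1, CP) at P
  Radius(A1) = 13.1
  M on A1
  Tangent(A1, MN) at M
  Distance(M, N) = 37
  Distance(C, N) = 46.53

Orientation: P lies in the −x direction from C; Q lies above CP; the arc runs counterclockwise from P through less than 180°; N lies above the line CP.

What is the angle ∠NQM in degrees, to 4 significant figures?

70.50°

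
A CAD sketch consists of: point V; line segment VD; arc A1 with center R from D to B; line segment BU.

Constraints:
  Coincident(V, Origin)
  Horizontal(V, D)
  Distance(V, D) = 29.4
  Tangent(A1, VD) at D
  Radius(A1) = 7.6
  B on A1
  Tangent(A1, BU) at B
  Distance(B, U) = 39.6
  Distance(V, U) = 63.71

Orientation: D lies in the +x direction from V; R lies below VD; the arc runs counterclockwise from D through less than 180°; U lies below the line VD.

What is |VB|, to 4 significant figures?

26.02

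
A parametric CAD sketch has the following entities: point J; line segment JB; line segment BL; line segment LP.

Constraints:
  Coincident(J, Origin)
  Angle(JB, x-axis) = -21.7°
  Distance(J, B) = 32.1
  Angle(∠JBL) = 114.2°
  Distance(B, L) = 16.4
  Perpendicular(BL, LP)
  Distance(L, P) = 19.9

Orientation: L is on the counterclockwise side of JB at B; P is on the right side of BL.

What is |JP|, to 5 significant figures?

57.378

J is at the origin; JB runs at -21.7° with length 32.1, so B = 32.1·(cos -21.7°, sin -21.7°) = (29.825, -11.869). ∠JBL = 114.2°, so BL runs at -21.7° + (180° − 114.2°) = 44.100° from the x-axis; with |BL| = 16.4, L = B + 16.4·(cos 44.100°, sin 44.100°) = (41.602, -0.45590). The perpendicularity gives LP at right angles to BL; with |LP| = 19.9 on the right of BL, P = L + 19.9·(0.69591, -0.71813) = (55.451, -14.747). Then |JP| = |P − J| = 57.378.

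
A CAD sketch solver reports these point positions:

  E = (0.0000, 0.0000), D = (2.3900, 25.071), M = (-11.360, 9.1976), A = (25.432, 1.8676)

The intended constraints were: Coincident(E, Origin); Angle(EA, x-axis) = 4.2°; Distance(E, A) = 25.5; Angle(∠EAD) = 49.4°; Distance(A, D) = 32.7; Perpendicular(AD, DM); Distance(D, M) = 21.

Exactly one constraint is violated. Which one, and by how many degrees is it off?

Perpendicular(AD, DM) — off by 4.30°.

E = (0.00, 0.00) ✓; EA at 4.200° ✓; |EA| = 25.50 ✓; ∠EAD = 49.40° ✓; |AD| = 32.70 ✓; ∠(AD, DM) = 94.30° ✗; |DM| = 21.00 ✓.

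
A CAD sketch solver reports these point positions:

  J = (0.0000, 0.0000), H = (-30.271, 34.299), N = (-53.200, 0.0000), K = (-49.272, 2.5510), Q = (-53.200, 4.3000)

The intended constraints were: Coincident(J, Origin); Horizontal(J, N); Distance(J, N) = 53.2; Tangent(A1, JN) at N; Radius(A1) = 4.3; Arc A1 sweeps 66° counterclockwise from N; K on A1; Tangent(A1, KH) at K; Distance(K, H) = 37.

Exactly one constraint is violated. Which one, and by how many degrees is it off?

Tangent(A1, KH) at K — off by 6.90°.

J = (0.00, 0.00) ✓; J.y = 0.00, N.y = 0.00 ✓; |JN| = 53.20 ✓; ∠(QN, NJ) = 90.00° ✓; |QN| = 4.300 ✓; bearing(Q→K) − bearing(Q→N) = 66.00° ✓; |QK| = 4.300 ✓; ∠(QK, KH) = 96.90° ✗; |KH| = 37.00 ✓.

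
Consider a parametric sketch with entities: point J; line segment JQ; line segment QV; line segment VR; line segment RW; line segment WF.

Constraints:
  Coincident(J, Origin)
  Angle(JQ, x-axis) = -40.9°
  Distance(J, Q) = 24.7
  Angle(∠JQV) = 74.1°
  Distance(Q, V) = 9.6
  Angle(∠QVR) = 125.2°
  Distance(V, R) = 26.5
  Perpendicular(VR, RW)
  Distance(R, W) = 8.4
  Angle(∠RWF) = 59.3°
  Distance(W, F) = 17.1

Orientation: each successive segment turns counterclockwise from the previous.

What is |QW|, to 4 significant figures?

32.04

∠QVR = 125.2° gives VR at 119.8° from the x-axis; with |VR| = 26.5, R = (9.557, 15.52). VR ⟂ RW, so RW runs at -150.2°; with |RW| = 8.4, W = (2.268, 11.35). Then |QW| = |W − Q| = 32.04.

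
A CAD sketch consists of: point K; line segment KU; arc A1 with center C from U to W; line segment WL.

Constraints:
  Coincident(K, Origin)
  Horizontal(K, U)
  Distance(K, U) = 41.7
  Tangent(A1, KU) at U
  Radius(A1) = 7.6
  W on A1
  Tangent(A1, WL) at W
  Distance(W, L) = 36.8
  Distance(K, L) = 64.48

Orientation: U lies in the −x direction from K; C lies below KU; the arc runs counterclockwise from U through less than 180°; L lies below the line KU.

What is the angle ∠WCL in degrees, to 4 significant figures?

78.33°

Checks: |CW| = 7.600 ✓; ∠(CW, WL) = 90.00° ✓; |WL| = 36.80 ✓; |KL| = 64.48 ✓.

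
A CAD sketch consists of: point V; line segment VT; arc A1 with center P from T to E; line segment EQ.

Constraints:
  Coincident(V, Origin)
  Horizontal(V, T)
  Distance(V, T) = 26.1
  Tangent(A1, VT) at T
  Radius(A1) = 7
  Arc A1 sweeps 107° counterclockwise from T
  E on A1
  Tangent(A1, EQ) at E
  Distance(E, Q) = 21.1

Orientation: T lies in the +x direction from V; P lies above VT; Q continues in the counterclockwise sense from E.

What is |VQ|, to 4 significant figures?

39.53

V is at the origin; V and T share the same y with |VT| = 26.1 and T on the +x side, so T = (26.10, 0.000). Since A1 is tangent to VT there, PT ⟂ VT, so P = T + (0, 7) = (26.10, 7.000). On A1, T sits at bearing -90° from P; a 107° counterclockwise sweep puts E at bearing 17°, so E = P + 7.0·(cos 17°, sin 17°) = (32.79, 9.047). A1 meets EQ tangentially, so PE is at right angles to EQ, so EQ runs along (−sin 17°, cos 17°); with |EQ| = 21.1, Q = (26.63, 29.22). Then |VQ| = |Q − V| = 39.53.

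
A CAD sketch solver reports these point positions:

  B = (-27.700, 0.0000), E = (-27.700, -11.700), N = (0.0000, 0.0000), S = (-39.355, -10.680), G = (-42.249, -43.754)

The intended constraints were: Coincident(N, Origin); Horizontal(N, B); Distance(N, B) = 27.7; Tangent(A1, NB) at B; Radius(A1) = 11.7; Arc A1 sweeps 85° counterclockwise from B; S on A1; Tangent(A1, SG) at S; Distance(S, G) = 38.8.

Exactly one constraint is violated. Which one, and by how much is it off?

Distance(S, G) = 38.8 — off by 5.60.

N = (0.00, 0.00) ✓; N.y = 0.00, B.y = 0.00 ✓; |NB| = 27.70 ✓; ∠(EB, BN) = 90.00° ✓; |EB| = 11.70 ✓; bearing(E→S) − bearing(E→B) = 85.00° ✓; |ES| = 11.70 ✓; ∠(ES, SG) = 90.00° ✓; |SG| = 33.20 ✗.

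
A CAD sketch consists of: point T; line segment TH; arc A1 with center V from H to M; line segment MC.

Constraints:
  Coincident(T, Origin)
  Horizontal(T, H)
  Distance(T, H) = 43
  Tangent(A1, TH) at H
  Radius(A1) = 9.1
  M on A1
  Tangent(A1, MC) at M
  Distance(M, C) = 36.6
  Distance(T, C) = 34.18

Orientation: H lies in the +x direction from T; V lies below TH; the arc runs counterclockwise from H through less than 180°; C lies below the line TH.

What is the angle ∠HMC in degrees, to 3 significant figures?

155°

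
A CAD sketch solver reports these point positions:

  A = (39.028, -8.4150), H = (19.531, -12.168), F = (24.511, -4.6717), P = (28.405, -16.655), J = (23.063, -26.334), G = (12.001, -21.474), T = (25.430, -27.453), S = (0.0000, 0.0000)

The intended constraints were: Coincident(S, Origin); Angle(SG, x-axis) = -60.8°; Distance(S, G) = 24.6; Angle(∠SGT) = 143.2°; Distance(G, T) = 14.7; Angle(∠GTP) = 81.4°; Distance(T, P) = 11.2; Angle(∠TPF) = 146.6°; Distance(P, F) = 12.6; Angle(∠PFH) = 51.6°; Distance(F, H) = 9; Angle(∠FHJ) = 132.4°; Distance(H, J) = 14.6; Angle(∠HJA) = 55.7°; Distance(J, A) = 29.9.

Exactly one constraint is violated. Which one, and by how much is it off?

Distance(J, A) = 29.9 — off by 5.90.

S = (0.00, 0.00) ✓; SG at -60.80° ✓; |SG| = 24.60 ✓; ∠SGT = 143.2° ✓; |GT| = 14.70 ✓; ∠GTP = 81.40° ✓; |TP| = 11.20 ✓; ∠TPF = 146.6° ✓; |PF| = 12.60 ✓; ∠PFH = 51.60° ✓; |FH| = 9.000 ✓; ∠FHJ = 132.4° ✓; |HJ| = 14.60 ✓; ∠HJA = 55.70° ✓; |JA| = 24.00 ✗.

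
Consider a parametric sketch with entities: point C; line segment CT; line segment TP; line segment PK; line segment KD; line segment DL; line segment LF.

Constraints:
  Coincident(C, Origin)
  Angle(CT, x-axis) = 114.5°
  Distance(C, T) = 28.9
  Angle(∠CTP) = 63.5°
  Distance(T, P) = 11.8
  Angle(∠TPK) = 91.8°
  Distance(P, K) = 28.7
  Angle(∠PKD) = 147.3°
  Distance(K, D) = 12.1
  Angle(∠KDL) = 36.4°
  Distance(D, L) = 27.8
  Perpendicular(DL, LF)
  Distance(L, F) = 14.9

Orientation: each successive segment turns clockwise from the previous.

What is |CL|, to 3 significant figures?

17.1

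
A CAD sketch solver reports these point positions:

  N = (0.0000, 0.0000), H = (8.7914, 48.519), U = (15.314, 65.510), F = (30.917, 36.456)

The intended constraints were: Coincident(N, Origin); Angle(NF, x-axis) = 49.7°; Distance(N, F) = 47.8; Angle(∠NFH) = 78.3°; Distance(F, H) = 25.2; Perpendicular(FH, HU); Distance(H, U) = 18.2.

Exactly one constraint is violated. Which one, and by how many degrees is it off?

Perpendicular(FH, HU) — off by 7.60°.

N = (0.00, 0.00) ✓; NF at 49.70° ✓; |NF| = 47.80 ✓; ∠NFH = 78.30° ✓; |FH| = 25.20 ✓; ∠(FH, HU) = 82.40° ✗; |HU| = 18.20 ✓.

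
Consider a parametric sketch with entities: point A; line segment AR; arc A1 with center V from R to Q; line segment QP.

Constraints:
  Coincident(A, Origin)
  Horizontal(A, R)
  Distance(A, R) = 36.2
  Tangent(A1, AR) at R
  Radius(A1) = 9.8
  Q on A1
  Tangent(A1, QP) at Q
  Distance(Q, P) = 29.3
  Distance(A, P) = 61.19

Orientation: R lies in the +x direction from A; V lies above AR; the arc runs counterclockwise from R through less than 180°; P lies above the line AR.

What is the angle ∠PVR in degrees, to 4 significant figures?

158.5°

A is at the origin; AR is horizontal with |AR| = 36.2 and R on the +x side, so R = (36.20, 0.000). Since A1 is tangent to AR there, VR ⟂ AR, so V = R + (0, 9.8) = (36.20, 9.800). Since VQ ⟂ QP (tangency), |VP| = √(9.8² + 29.3²) = 30.90 regardless of where Q sits on A1. So P lies on both circle(A, 61.19) and circle(V, 30.90); the above-AR intersection is P = (47.52, 38.55). Q is the foot of the tangent from P: Q = (45.99, 9.286).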